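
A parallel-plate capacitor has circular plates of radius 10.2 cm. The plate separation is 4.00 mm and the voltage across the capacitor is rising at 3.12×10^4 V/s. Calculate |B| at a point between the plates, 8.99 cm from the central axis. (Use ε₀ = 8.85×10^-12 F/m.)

With E = V/d, dE/dt = 7.800×10^6 V/(m·s) and πR² = 0.03269 m², giving I_d = ε₀ πR² dE/dt = 2.257×10^-6 A.
An Ampèrian loop of radius r encloses a fraction (r/R)² of I_d. Then B·2πr = μ₀ I_d (r/R)², giving B = μ₀ I_d r/(2πR²) = 3.90×10^-12 T.

3.90×10^-12 T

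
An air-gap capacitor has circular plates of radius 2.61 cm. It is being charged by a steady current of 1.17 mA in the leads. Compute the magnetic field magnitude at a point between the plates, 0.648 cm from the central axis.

By continuity the displacement current in the gap matches the conduction current: I_d = 1.17×10^-3 A.
For r < R the Ampère–Maxwell law gives B(2πr) = μ₀ I_d (r²/R²), so B = μ₀ I_d r/(2πR²) = (4π×10^-7)(1.17×10^-3)(6.48×10^-3)/(2π·0.0261²) = 2.23×10^-9 T.

2.23×10^-9 T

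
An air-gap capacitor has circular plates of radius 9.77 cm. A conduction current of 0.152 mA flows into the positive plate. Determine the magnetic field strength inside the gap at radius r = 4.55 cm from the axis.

By continuity the displacement current in the gap matches the conduction current: I_d = 1.52×10^-4 A.
∮B·dl = μ₀ I_d,enc with I_d,enc = I_d r²/R² = 3.297×10^-5 A; so B = μ₀ I_d,enc/(2πr) = 1.45×10^-10 T.

1.45×10^-10 T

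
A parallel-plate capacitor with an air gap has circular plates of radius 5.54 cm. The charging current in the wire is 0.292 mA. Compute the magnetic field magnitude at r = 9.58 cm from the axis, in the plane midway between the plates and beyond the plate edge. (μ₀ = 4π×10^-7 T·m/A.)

6.10×10^-10 T

Between the plates the displacement current equals the wire current: I_d = 0.292 mA = 2.92×10^-4 A.
Outside the plates the loop encloses all of I_d, so B·2πr = μ₀ I_d and B = 6.10×10^-10 T.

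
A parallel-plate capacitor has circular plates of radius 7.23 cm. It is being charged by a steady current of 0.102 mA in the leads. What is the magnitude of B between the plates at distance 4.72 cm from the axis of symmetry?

By continuity the displacement current in the gap matches the conduction current: I_d = 1.02×10^-4 A.
An Ampèrian loop of radius r encloses a fraction (r/R)² of I_d. Then B·2πr = μ₀ I_d (r/R)², giving B = μ₀ I_d r/(2πR²) = 1.84×10^-10 T.

1.84×10^-10 T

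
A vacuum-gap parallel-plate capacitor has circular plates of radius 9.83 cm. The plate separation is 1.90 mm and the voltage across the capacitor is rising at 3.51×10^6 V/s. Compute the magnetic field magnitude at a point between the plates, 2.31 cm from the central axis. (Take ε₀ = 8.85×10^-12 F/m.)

With E = V/d, dE/dt = 1.847×10^9 V/(m·s) and πR² = 0.03036 m², giving I_d = ε₀ πR² dE/dt = 4.963×10^-4 A.
An Ampèrian loop of radius r encloses a fraction (r/R)² of I_d. Then B·2πr = μ₀ I_d (r/R)², giving B = μ₀ I_d r/(2πR²) = 2.37×10^-10 T.

2.37×10^-10 T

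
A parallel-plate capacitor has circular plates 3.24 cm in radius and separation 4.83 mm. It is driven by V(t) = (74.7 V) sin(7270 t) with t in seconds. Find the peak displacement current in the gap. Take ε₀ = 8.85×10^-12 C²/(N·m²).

The displacement current equals the conduction current C dV/dt, which peaks at C V₀ ω.
With C = ε₀A/d = (8.85×10^-12)(3.298×10^-3)/(4.83×10^-3) = 6.043×10^-12 F and ω = 7270 rad/s, I_d,max = (6.043×10^-12)(74.7)(7270) = 3.28×10^-6 A.

3.28×10^-6 A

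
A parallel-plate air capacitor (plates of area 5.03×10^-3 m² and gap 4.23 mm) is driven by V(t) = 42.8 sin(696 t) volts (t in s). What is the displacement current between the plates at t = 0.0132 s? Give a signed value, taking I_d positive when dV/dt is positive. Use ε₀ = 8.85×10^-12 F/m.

C = ε₀A/d = (8.85×10^-12)(5.03×10^-3)/(4.23×10^-3) = 1.052×10^-11 F. dV/dt = V₀ω·cos(ωt); at ωt = 9.1872 rad this factor is -0.9719.
I_d = C dV/dt = (1.052×10^-11)(42.8)(696)(-0.9719) = -3.05×10^-7 A.

-3.05×10^-7 A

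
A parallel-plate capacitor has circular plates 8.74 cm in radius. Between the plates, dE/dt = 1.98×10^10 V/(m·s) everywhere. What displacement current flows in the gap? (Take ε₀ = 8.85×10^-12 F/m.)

I_d = ε₀ A (dE/dt) = (8.85×10^-12)(0.02400 m²)(1.98×10^10) = 4.21×10^-3 A.

4.21×10^-3 A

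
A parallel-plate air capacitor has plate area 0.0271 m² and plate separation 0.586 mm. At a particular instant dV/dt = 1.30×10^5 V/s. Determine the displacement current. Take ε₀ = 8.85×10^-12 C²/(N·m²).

5.32×10^-5 A

C = ε₀A/d = (8.85×10^-12)(0.0271)/(5.86×10^-4) = 4.093×10^-10 F.
I_d = C dV/dt = (4.093×10^-10)(1.30×10^5) = 5.32×10^-5 A.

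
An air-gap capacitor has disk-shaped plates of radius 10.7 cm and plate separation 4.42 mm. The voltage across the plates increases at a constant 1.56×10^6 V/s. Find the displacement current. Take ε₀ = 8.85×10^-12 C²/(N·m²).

The displacement current equals the charging current C dV/dt. With C = ε₀A/d = (8.85×10^-12)(0.03597)/(4.42×10^-3) = 7.202×10^-11 F, I_d = (7.202×10^-11)(1.56×10^6) = 1.12×10^-4 A.

1.12×10^-4 A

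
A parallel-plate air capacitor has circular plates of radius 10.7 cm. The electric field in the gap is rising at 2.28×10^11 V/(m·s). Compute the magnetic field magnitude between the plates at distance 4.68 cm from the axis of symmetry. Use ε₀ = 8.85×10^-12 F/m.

Total displacement current: I_d = ε₀(πR²)(dE/dt) = (8.85×10^-12)(0.03597)(2.28×10^11) = 0.07258 A.
For r < R the Ampère–Maxwell law gives B(2πr) = μ₀ I_d (r²/R²), so B = μ₀ I_d r/(2πR²) = (4π×10^-7)(0.07258)(0.0468)/(2π·0.107²) = 5.93×10^-8 T.

5.93×10^-8 T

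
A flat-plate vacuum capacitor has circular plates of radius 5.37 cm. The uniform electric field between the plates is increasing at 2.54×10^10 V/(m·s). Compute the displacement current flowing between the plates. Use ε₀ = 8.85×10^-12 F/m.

2.04×10^-3 A

With a uniform field, Φ_E = EA, so I_d = ε₀ A dE/dt = 2.04×10^-3 A.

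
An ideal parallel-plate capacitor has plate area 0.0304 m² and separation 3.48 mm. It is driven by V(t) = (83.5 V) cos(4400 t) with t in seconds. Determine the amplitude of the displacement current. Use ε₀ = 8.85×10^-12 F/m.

The displacement current equals the conduction current C dV/dt, which peaks at C V₀ ω.
With C = ε₀A/d = (8.85×10^-12)(0.0304)/(3.48×10^-3) = 7.731×10^-11 F and ω = 4400 rad/s, I_d,max = (7.731×10^-11)(83.5)(4400) = 2.84×10^-5 A.

2.84×10^-5 A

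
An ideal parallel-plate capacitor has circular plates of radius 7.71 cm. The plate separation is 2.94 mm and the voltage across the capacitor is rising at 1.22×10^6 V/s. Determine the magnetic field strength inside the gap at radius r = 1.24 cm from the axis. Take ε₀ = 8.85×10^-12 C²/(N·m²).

2.86×10^-11 T

I_d = C dV/dt with C = ε₀πR²/d = 5.620×10^-11 F, so I_d = (5.620×10^-11)(1.22×10^6) = 6.856×10^-5 A.
For r < R the Ampère–Maxwell law gives B(2πr) = μ₀ I_d (r²/R²), so B = μ₀ I_d r/(2πR²) = (4π×10^-7)(6.856×10^-5)(0.0124)/(2π·0.0771²) = 2.86×10^-11 T.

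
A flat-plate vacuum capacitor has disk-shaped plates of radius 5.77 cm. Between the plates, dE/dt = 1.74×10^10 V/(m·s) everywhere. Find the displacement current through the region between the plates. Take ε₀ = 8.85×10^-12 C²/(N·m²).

1.61×10^-3 A

With a uniform field, Φ_E = EA, so I_d = ε₀ A dE/dt = 1.61×10^-3 A.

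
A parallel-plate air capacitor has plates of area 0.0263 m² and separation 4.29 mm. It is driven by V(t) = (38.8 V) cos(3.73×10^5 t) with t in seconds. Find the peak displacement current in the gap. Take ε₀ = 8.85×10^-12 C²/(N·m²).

C = ε₀A/d = (8.85×10^-12)(0.0263)/(4.29×10^-3) = 5.426×10^-11 F; ω = 3.73×10^5 rad/s.
I_d = C dV/dt, so |I_d|_max = C V₀ ω = (5.426×10^-11)(38.8)(3.73×10^5) = 7.85×10^-4 A.

7.85×10^-4 A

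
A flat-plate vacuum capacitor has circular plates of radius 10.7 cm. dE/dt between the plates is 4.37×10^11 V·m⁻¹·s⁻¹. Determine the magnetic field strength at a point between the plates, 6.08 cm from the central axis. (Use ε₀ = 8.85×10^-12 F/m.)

1.48×10^-7 T

Through the whole plate area (πR² = 0.03597 m²), I_d = ε₀ πR² dE/dt = 0.1391 A.
∮B·dl = μ₀ I_d,enc with I_d,enc = I_d r²/R² = 0.04491 A; so B = μ₀ I_d,enc/(2πr) = 1.48×10^-7 T.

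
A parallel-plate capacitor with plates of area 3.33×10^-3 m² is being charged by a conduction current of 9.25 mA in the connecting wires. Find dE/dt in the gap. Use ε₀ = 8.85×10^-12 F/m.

Charge continuity gives I_d = I = 9.25×10^-3 A between the plates.
Since I_d = ε₀ A dE/dt, dE/dt = I_d/(ε₀A) = (9.25×10^-3)/((8.85×10^-12)(3.33×10^-3)) = 3.14×10^11 V/(m·s).

3.14×10^11 V/(m·s)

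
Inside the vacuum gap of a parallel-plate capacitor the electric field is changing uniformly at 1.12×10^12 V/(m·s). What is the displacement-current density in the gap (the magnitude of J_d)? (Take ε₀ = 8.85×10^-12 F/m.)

J_d = ε₀ ∂E/∂t, so J_d = 9.91 A/m².

9.91 A/m²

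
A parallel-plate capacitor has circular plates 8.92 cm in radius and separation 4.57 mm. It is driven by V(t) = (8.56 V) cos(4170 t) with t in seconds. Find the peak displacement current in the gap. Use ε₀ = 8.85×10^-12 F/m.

1.73×10^-6 A

C = ε₀A/d = (8.85×10^-12)(0.02500)/(4.57×10^-3) = 4.841×10^-11 F; ω = 4170 rad/s.
I_d = C dV/dt, so |I_d|_max = C V₀ ω = (4.841×10^-11)(8.56)(4170) = 1.73×10^-6 A.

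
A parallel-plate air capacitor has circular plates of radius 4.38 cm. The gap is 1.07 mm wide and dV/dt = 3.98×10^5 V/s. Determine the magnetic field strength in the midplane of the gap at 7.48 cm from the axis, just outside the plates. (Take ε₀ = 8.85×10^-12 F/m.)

5.30×10^-11 T

With E = V/d, dE/dt = 3.720×10^8 V/(m·s) and πR² = 6.027×10^-3 m², giving I_d = ε₀ πR² dE/dt = 1.984×10^-5 A.
Outside the plates the loop encloses all of I_d, so B·2πr = μ₀ I_d and B = 5.30×10^-11 T.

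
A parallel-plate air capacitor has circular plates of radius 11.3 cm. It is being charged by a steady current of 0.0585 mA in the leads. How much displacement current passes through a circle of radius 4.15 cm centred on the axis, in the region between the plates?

7.89×10^-6 A

No conduction current crosses the gap, so I_d there equals the 5.85×10^-5 A in the leads.
Through an area πr² the displacement current is I_d·(πr²/πR²) = I_d (r/R)² = 7.89×10^-6 A.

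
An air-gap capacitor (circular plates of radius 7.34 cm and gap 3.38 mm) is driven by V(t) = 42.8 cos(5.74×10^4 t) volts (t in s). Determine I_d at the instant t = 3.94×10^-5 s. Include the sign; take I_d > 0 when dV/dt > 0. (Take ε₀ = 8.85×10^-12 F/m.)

C = ε₀A/d = (8.85×10^-12)(0.01693)/(3.38×10^-3) = 4.433×10^-11 F. dV/dt = V₀ω·−sin(ωt); at ωt = 2.26156 rad this factor is -0.7708.
I_d = C dV/dt = (4.433×10^-11)(42.8)(5.74×10^4)(-0.7708) = -8.39×10^-5 A.

-8.39×10^-5 A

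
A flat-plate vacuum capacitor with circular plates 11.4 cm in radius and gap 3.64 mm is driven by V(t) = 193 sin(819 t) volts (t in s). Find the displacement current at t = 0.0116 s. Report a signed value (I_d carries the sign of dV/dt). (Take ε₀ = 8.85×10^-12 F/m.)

-1.56×10^-5 A

dE/dt = (V₀ω/d)·cos(ωt) with ωt = 9.5004 rad: (193)(819)(-0.9971)/(3.64×10^-3) = -4.330×10^7 V/(m·s).
I_d = ε₀ A dE/dt = (8.85×10^-12)(0.04083)(-4.330×10^7) = -1.56×10^-5 A.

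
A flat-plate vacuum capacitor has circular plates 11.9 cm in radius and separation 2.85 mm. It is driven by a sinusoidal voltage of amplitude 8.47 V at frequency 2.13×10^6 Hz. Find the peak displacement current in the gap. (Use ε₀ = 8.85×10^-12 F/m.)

(dE/dt)_max = V₀ω/d = 3.976×10^10 V/(m·s); ω = 2πf = 1.338×10^7 rad/s.
I_d,max = ε₀ A (dE/dt)_max = (8.85×10^-12)(0.04449)(3.976×10^10) = 0.0157 A.

0.0157 A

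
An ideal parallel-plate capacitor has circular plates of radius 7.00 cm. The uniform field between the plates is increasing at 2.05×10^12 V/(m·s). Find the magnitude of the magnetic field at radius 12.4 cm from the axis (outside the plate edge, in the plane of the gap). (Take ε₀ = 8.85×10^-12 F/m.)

4.50×10^-7 T

Through the whole plate area (πR² = 0.01539 m²), I_d = ε₀ πR² dE/dt = 0.2792 A.
Outside the plates the loop encloses all of I_d, so B·2πr = μ₀ I_d and B = 4.50×10^-7 T.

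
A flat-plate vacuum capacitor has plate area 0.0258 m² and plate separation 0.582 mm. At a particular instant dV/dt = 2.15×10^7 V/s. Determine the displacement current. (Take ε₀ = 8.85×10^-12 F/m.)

C = ε₀A/d = (8.85×10^-12)(0.0258)/(5.82×10^-4) = 3.923×10^-10 F.
I_d = C dV/dt = (3.923×10^-10)(2.15×10^7) = 8.43×10^-3 A.

8.43×10^-3 A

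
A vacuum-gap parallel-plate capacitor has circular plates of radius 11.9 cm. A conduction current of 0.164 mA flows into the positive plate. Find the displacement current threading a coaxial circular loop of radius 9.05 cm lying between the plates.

No conduction current crosses the gap, so I_d there equals the 1.64×10^-4 A in the leads.
Since J_d is uniform, the enclosed fraction is (r/R)² = 0.5784, giving I_d,enc = 9.49×10^-5 A.

9.49×10^-5 A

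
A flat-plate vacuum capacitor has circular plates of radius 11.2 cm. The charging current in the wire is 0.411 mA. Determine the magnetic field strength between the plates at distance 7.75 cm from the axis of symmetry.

5.08×10^-10 T

By continuity the displacement current in the gap matches the conduction current: I_d = 4.11×10^-4 A.
∮B·dl = μ₀ I_d,enc with I_d,enc = I_d r²/R² = 1.968×10^-4 A; so B = μ₀ I_d,enc/(2πr) = 5.08×10^-10 T.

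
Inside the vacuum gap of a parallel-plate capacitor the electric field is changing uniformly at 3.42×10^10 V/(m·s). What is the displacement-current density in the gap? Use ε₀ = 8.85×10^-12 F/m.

0.303 A/m²

The displacement-current density is ε₀ ∂E/∂t = (8.85×10^-12)(3.42×10^10) = 0.303 A/m².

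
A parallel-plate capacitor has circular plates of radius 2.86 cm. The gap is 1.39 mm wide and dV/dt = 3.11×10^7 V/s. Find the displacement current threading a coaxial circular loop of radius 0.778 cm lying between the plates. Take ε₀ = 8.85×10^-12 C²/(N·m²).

3.77×10^-5 A

With E = V/d, dE/dt = 2.237×10^10 V/(m·s) and πR² = 2.570×10^-3 m², giving I_d = ε₀ πR² dE/dt = 5.088×10^-4 A.
Since J_d is uniform, the enclosed fraction is (r/R)² = 0.07400, giving I_d,enc = 3.77×10^-5 A.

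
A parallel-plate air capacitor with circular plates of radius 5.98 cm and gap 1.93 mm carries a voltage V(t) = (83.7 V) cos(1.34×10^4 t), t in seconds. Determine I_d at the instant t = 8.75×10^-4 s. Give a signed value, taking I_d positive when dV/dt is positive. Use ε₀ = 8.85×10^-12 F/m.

4.31×10^-5 A

C = ε₀A/d = (8.85×10^-12)(0.01123)/(1.93×10^-3) = 5.150×10^-11 F. dV/dt = V₀ω·−sin(ωt); at ωt = 11.725 rad this factor is 0.7456.
I_d = C dV/dt = (5.150×10^-11)(83.7)(1.34×10^4)(0.7456) = 4.31×10^-5 A.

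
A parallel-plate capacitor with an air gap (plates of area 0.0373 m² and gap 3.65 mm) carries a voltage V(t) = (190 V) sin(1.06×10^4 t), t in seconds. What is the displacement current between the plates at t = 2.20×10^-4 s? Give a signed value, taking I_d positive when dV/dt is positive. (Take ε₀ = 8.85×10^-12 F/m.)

dV/dt = (190)(1.06×10^4)·cos(2.332) = -1.389×10^6 V/s.
I_d = C dV/dt with C = ε₀A/d = (8.85×10^-12)(0.0373)/(3.65×10^-3) = 9.044×10^-11 F, so I_d = (9.044×10^-11)(-1.389×10^6) = -1.26×10^-4 A.

-1.26×10^-4 A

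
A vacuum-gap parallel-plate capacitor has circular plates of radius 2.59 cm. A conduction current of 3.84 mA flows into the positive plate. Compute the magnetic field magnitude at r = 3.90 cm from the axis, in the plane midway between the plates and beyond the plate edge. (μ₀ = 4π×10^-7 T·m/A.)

1.97×10^-8 T

By continuity the displacement current in the gap matches the conduction current: I_d = 3.84×10^-3 A.
Outside the plates the loop encloses all of I_d, so B·2πr = μ₀ I_d and B = 1.97×10^-8 T.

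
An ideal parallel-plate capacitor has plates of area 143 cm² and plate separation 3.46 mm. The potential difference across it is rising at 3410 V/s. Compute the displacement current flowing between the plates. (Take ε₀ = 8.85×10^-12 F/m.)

E = V/d so dE/dt = (dV/dt)/d = 9.855×10^5 V/(m·s), and I_d = ε₀ A dE/dt = (8.85×10^-12)(0.0143)(9.855×10^5) = 1.25×10^-7 A.

1.25×10^-7 A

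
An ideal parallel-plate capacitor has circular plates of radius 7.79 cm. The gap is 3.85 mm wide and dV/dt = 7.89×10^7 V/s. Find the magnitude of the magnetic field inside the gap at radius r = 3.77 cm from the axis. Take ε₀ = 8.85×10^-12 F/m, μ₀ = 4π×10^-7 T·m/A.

I_d = C dV/dt with C = ε₀πR²/d = 4.381×10^-11 F, so I_d = (4.381×10^-11)(7.89×10^7) = 3.457×10^-3 A.
For r < R the Ampère–Maxwell law gives B(2πr) = μ₀ I_d (r²/R²), so B = μ₀ I_d r/(2πR²) = (4π×10^-7)(3.457×10^-3)(0.0377)/(2π·0.0779²) = 4.30×10^-9 T.

4.30×10^-9 T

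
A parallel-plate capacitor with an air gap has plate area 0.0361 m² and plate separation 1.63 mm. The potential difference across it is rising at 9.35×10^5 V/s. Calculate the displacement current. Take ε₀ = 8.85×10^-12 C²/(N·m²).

The displacement current equals the charging current C dV/dt. With C = ε₀A/d = (8.85×10^-12)(0.0361)/(1.63×10^-3) = 1.960×10^-10 F, I_d = (1.960×10^-10)(9.35×10^5) = 1.83×10^-4 A.

1.83×10^-4 A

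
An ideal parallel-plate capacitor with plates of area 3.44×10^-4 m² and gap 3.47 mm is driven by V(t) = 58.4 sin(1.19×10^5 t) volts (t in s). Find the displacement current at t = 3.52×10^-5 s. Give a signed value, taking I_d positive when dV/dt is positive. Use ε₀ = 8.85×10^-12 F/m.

dE/dt = (V₀ω/d)·cos(ωt) with ωt = 4.1888 rad: (58.4)(1.19×10^5)(-0.5000)/(3.47×10^-3) = -1.001×10^9 V/(m·s).
I_d = ε₀ A dE/dt = (8.85×10^-12)(3.44×10^-4)(-1.001×10^9) = -3.05×10^-6 A.

-3.05×10^-6 A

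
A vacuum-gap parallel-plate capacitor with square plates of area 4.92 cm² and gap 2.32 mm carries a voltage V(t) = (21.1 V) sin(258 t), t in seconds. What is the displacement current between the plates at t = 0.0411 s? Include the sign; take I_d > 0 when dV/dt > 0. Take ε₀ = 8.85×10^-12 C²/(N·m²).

-3.90×10^-9 A

C = ε₀A/d = (8.85×10^-12)(4.92×10^-4)/(2.32×10^-3) = 1.877×10^-12 F. dV/dt = V₀ω·cos(ωt); at ωt = 10.6038 rad this factor is -0.3818.
I_d = C dV/dt = (1.877×10^-12)(21.1)(258)(-0.3818) = -3.90×10^-9 A.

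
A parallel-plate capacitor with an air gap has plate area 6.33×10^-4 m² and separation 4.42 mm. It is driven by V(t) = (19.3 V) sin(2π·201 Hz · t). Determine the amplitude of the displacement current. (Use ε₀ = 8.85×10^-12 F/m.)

3.09×10^-8 A

C = ε₀A/d = (8.85×10^-12)(6.33×10^-4)/(4.42×10^-3) = 1.267×10^-12 F; ω = 2πf = 1263 rad/s.
I_d = C dV/dt, so |I_d|_max = C V₀ ω = (1.267×10^-12)(19.3)(1263) = 3.09×10^-8 A.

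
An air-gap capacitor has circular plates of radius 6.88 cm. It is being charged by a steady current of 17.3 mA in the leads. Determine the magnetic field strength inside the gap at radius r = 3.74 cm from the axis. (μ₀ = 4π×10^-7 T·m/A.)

Between the plates the displacement current equals the wire current: I_d = 17.3 mA = 0.0173 A.
For r < R the Ampère–Maxwell law gives B(2πr) = μ₀ I_d (r²/R²), so B = μ₀ I_d r/(2πR²) = (4π×10^-7)(0.0173)(0.0374)/(2π·0.0688²) = 2.73×10^-8 T.

2.73×10^-8 T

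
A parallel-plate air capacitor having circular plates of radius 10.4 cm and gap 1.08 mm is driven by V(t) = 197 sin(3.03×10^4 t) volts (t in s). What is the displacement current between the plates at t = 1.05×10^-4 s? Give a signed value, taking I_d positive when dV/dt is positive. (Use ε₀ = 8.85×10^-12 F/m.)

-1.66×10^-3 A

dV/dt = (197)(3.03×10^4)·cos(3.1815) = -5.964×10^6 V/s.
I_d = C dV/dt with C = ε₀A/d = (8.85×10^-12)(0.03398)/(1.08×10^-3) = 2.784×10^-10 F, so I_d = (2.784×10^-10)(-5.964×10^6) = -1.66×10^-3 A.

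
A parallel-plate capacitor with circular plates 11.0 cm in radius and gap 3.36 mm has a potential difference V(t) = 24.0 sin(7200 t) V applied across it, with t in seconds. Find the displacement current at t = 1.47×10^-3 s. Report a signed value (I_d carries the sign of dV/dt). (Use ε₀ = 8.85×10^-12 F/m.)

-6.92×10^-6 A

C = ε₀A/d = (8.85×10^-12)(0.03801)/(3.36×10^-3) = 1.001×10^-10 F. dV/dt = V₀ω·cos(ωt); at ωt = 10.584 rad this factor is -0.4001.
I_d = C dV/dt = (1.001×10^-10)(24.0)(7200)(-0.4001) = -6.92×10^-6 A.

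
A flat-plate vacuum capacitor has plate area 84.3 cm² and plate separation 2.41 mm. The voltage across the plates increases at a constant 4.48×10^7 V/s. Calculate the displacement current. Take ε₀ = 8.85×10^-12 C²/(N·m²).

1.39×10^-3 A

E = V/d so dE/dt = (dV/dt)/d = 1.859×10^10 V/(m·s), and I_d = ε₀ A dE/dt = (8.85×10^-12)(8.43×10^-3)(1.859×10^10) = 1.39×10^-3 A.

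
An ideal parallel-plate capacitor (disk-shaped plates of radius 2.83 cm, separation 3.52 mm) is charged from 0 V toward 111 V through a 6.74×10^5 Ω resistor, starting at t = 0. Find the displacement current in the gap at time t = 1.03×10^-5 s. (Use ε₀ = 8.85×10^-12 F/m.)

1.47×10^-5 A

C = ε₀A/d = (8.85×10^-12)(2.516×10^-3)/(3.52×10^-3) = 6.326×10^-12 F and τ = RC = 4.264×10^-6 s. I_d in the gap equals the RC charging current.
I_d(t) = (V₀/R) e^(−t/τ) = 1.647×10^-4 · e^(−2.416) = 1.47×10^-5 A.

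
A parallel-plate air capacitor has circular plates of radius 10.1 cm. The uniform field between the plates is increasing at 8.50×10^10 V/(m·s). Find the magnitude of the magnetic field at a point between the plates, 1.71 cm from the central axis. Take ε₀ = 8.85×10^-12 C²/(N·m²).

Total displacement current: I_d = ε₀(πR²)(dE/dt) = (8.85×10^-12)(0.03205)(8.50×10^10) = 0.02411 A.
∮B·dl = μ₀ I_d,enc with I_d,enc = I_d r²/R² = 6.911×10^-4 A; so B = μ₀ I_d,enc/(2πr) = 8.08×10^-9 T.

8.08×10^-9 T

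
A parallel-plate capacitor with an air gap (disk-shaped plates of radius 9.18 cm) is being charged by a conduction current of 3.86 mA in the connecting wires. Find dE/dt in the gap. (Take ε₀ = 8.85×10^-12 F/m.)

1.65×10^10 V/(m·s)

Charge continuity gives I_d = I = 3.86×10^-3 A between the plates.
Since I_d = ε₀ A dE/dt, dE/dt = I_d/(ε₀A) = (3.86×10^-3)/((8.85×10^-12)(0.02647)) = 1.65×10^10 V/(m·s).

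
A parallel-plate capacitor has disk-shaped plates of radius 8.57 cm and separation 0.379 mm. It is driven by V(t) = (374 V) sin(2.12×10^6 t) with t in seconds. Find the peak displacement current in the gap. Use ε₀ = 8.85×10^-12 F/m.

0.427 A

C = ε₀A/d = (8.85×10^-12)(0.02307)/(3.79×10^-4) = 5.387×10^-10 F; ω = 2.12×10^6 rad/s.
I_d = C dV/dt, so |I_d|_max = C V₀ ω = (5.387×10^-10)(374)(2.12×10^6) = 0.427 A.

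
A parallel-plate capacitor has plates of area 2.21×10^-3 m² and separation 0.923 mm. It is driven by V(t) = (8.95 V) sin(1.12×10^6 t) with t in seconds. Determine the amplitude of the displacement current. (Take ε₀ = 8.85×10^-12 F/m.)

(dE/dt)_max = V₀ω/d = 1.086×10^10 V/(m·s); ω = 1.12×10^6 rad/s.
I_d,max = ε₀ A (dE/dt)_max = (8.85×10^-12)(2.21×10^-3)(1.086×10^10) = 2.12×10^-4 A.

2.12×10^-4 A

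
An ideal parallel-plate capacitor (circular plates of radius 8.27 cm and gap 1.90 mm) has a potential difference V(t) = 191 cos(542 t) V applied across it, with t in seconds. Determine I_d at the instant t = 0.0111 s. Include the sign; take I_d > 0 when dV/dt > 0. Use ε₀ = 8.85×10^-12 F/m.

2.73×10^-6 A

C = ε₀A/d = (8.85×10^-12)(0.02149)/(1.90×10^-3) = 1.001×10^-10 F. dV/dt = V₀ω·−sin(ωt); at ωt = 6.0162 rad this factor is 0.2638.
I_d = C dV/dt = (1.001×10^-10)(191)(542)(0.2638) = 2.73×10^-6 A.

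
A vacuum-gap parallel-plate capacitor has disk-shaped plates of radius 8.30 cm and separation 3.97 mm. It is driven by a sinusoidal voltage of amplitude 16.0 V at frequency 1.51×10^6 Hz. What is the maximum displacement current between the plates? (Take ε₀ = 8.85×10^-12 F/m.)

(dE/dt)_max = V₀ω/d = 3.824×10^10 V/(m·s); ω = 2πf = 9.488×10^6 rad/s.
I_d,max = ε₀ A (dE/dt)_max = (8.85×10^-12)(0.02164)(3.824×10^10) = 7.32×10^-3 A.

7.32×10^-3 A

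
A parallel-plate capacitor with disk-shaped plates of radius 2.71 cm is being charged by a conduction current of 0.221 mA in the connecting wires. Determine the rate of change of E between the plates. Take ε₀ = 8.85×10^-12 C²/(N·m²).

1.08×10^10 V/(m·s)

Charge continuity gives I_d = I = 2.21×10^-4 A between the plates.
Inverting I_d = ε₀ A dE/dt gives dE/dt = 2.21×10^-4 / (8.85×10^-12 · 2.307×10^-3) = 1.08×10^10 V/(m·s).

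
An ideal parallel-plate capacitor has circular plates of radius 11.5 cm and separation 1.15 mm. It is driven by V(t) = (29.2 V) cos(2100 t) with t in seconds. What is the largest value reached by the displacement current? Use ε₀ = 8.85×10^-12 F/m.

C = ε₀A/d = (8.85×10^-12)(0.04155)/(1.15×10^-3) = 3.198×10^-10 F; ω = 2100 rad/s.
I_d = C dV/dt, so |I_d|_max = C V₀ ω = (3.198×10^-10)(29.2)(2100) = 1.96×10^-5 A.

1.96×10^-5 A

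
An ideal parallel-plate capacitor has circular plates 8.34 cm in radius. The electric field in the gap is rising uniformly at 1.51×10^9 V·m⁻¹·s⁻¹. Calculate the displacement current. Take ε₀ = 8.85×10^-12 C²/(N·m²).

With a uniform field, Φ_E = EA, so I_d = ε₀ A dE/dt = 2.92×10^-4 A.

2.92×10^-4 A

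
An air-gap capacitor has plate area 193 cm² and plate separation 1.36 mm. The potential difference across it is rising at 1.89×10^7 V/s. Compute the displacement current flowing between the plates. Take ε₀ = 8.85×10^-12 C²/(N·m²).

The field between the plates is E = V/d, so dE/dt = (1.89×10^7)/(1.36×10^-3 m) = 1.390×10^10 V/(m·s).
I_d = ε₀ A (dE/dt) = (8.85×10^-12)(0.0193)(1.390×10^10) = 2.37×10^-3 A.

2.37×10^-3 A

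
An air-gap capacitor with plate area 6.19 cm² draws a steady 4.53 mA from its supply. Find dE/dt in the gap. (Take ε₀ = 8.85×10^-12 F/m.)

Charge continuity gives I_d = I = 4.53×10^-3 A between the plates.
Then dE/dt = I_d/(ε₀A) = 8.27×10^11 V/(m·s).

8.27×10^11 V/(m·s)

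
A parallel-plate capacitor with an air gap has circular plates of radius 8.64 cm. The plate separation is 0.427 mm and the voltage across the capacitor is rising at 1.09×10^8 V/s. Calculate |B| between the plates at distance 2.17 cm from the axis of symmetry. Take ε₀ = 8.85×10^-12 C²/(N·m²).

3.08×10^-8 T

I_d = C dV/dt with C = ε₀πR²/d = 4.860×10^-10 F, so I_d = (4.860×10^-10)(1.09×10^8) = 0.05297 A.
For r < R the Ampère–Maxwell law gives B(2πr) = μ₀ I_d (r²/R²), so B = μ₀ I_d r/(2πR²) = (4π×10^-7)(0.05297)(0.0217)/(2π·0.0864²) = 3.08×10^-8 T.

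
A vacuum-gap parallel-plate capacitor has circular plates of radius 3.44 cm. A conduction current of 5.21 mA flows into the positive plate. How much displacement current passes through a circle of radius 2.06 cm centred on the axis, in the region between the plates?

No conduction current crosses the gap, so I_d there equals the 5.21×10^-3 A in the leads.
The field is uniform, so I_d,enc = I_d (r/R)² = (5.21×10^-3)(2.06/3.44)² = 1.87×10^-3 A.

1.87×10^-3 A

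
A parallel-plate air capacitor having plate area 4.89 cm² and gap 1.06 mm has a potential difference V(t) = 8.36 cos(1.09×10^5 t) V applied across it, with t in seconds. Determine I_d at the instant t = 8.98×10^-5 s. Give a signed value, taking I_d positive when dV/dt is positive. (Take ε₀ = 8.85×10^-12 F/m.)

1.32×10^-6 A

C = ε₀A/d = (8.85×10^-12)(4.89×10^-4)/(1.06×10^-3) = 4.083×10^-12 F. dV/dt = V₀ω·−sin(ωt); at ωt = 9.7882 rad this factor is 0.3555.
I_d = C dV/dt = (4.083×10^-12)(8.36)(1.09×10^5)(0.3555) = 1.32×10^-6 A.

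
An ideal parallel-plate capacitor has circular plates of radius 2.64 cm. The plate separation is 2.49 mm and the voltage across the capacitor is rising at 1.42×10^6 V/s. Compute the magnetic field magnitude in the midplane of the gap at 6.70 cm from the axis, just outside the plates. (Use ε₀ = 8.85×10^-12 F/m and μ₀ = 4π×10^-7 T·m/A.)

3.30×10^-11 T

I_d = C dV/dt with C = ε₀πR²/d = 7.784×10^-12 F, so I_d = (7.784×10^-12)(1.42×10^6) = 1.105×10^-5 A.
With r > R the enclosed displacement current is the full I_d; B = μ₀ I_d / (2πr) = 3.30×10^-11 T.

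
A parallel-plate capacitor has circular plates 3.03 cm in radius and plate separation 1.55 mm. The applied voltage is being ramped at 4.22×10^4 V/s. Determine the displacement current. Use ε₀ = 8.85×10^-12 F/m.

The displacement current equals the charging current C dV/dt. With C = ε₀A/d = (8.85×10^-12)(2.884×10^-3)/(1.55×10^-3) = 1.647×10^-11 F, I_d = (1.647×10^-11)(4.22×10^4) = 6.95×10^-7 A.

6.95×10^-7 A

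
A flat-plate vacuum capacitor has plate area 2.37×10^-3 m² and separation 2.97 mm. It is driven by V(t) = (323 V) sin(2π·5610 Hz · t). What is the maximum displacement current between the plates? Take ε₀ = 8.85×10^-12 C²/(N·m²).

8.04×10^-5 A

(dE/dt)_max = V₀ω/d = 3.834×10^9 V/(m·s); ω = 2πf = 3.525×10^4 rad/s.
I_d,max = ε₀ A (dE/dt)_max = (8.85×10^-12)(2.37×10^-3)(3.834×10^9) = 8.04×10^-5 A.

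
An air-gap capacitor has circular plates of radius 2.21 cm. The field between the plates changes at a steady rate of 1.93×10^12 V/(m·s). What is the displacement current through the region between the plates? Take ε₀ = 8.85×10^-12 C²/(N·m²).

I_d = ε₀ A (dE/dt) = (8.85×10^-12)(1.534×10^-3 m²)(1.93×10^12) = 0.0262 A.

0.0262 A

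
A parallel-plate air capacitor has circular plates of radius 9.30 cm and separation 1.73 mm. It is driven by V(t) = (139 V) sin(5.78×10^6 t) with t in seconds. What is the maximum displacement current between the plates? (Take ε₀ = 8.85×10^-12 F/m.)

0.112 A

The displacement current equals the conduction current C dV/dt, which peaks at C V₀ ω.
With C = ε₀A/d = (8.85×10^-12)(0.02717)/(1.73×10^-3) = 1.390×10^-10 F and ω = 5.78×10^6 rad/s, I_d,max = (1.390×10^-10)(139)(5.78×10^6) = 0.112 A.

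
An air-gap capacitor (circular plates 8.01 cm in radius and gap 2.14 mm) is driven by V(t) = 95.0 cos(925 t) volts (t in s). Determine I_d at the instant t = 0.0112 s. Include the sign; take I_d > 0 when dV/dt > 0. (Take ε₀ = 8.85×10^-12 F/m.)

dE/dt = (V₀ω/d)·−sin(ωt) with ωt = 10.36 rad: (95.0)(925)(0.8047)/(2.14×10^-3) = 3.304×10^7 V/(m·s).
I_d = ε₀ A dE/dt = (8.85×10^-12)(0.02016)(3.304×10^7) = 5.89×10^-6 A.

5.89×10^-6 A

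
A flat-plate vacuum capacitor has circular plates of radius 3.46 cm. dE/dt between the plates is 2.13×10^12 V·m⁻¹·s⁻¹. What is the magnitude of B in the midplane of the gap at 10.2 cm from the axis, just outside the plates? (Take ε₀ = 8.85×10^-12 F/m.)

1.39×10^-7 T

Total displacement current: I_d = ε₀(πR²)(dE/dt) = (8.85×10^-12)(3.761×10^-3)(2.13×10^12) = 0.07090 A.
Outside the plates the loop encloses all of I_d, so B·2πr = μ₀ I_d and B = 1.39×10^-7 T.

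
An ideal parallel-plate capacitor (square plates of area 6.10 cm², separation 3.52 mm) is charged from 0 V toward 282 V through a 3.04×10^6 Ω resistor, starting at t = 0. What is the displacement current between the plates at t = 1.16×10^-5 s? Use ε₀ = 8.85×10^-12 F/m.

7.71×10^-6 A

With C = ε₀A/d = (8.85×10^-12)(6.10×10^-4)/(3.52×10^-3) = 1.534×10^-12 F, the time constant is τ = RC = 4.663×10^-6 s, so t/τ = 2.488 and e^(−t/τ) = 0.08308.
I_d = I_cond = (V₀/R) e^(−t/τ) = (9.276×10^-5)(0.08308) = 7.71×10^-6 A.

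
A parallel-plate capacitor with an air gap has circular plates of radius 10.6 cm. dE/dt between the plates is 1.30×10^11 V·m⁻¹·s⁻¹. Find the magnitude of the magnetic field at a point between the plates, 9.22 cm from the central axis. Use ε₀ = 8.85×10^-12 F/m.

I_d = ε₀ dΦ_E/dt = ε₀ πR² (dE/dt) = (8.85×10^-12)(0.03530)(1.30×10^11) = 0.04061 A through the full plate area.
∮B·dl = μ₀ I_d,enc with I_d,enc = I_d r²/R² = 0.03072 A; so B = μ₀ I_d,enc/(2πr) = 6.66×10^-8 T.

6.66×10^-8 T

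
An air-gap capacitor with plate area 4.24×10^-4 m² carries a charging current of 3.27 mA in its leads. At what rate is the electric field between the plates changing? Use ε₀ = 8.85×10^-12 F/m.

By continuity, I_d in the gap equals the 3.27 mA flowing in the wire.
Inverting I_d = ε₀ A dE/dt gives dE/dt = 3.27×10^-3 / (8.85×10^-12 · 4.24×10^-4) = 8.71×10^11 V/(m·s).

8.71×10^11 V/(m·s)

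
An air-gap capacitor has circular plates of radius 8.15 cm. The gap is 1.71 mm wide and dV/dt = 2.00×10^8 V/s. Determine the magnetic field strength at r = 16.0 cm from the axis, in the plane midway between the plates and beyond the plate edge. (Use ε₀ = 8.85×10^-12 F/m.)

2.70×10^-8 T

dE/dt = (dV/dt)/d = 1.170×10^11 V/(m·s); I_d = ε₀(πR²)(dE/dt) = (8.85×10^-12)(0.02087)(1.170×10^11) = 0.02161 A.
Outside the plates the loop encloses all of I_d, so B·2πr = μ₀ I_d and B = 2.70×10^-8 T.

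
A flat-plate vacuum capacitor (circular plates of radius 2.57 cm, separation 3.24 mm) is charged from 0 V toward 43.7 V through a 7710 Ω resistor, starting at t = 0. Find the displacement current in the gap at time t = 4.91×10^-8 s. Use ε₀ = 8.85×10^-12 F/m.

C = ε₀A/d = (8.85×10^-12)(2.075×10^-3)/(3.24×10^-3) = 5.668×10^-12 F and τ = RC = 4.370×10^-8 s. I_d in the gap equals the RC charging current.
I_d(t) = (V₀/R) e^(−t/τ) = 5.668×10^-3 · e^(−1.124) = 1.84×10^-3 A.

1.84×10^-3 A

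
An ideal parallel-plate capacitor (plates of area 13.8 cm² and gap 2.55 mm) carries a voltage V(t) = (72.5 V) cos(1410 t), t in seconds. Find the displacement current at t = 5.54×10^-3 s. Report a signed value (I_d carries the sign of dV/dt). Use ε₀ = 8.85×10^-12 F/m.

-4.89×10^-7 A

dV/dt = (72.5)(1410)·−sin(7.8114) = -1.021×10^5 V/s.
I_d = C dV/dt with C = ε₀A/d = (8.85×10^-12)(1.38×10^-3)/(2.55×10^-3) = 4.789×10^-12 F, so I_d = (4.789×10^-12)(-1.021×10^5) = -4.89×10^-7 A.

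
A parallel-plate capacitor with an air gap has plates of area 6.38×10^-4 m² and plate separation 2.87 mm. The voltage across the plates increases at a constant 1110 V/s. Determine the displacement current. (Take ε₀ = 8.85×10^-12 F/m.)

C = ε₀A/d = (8.85×10^-12)(6.38×10^-4)/(2.87×10^-3) = 1.967×10^-12 F.
I_d = C dV/dt = (1.967×10^-12)(1110) = 2.18×10^-9 A.

2.18×10^-9 A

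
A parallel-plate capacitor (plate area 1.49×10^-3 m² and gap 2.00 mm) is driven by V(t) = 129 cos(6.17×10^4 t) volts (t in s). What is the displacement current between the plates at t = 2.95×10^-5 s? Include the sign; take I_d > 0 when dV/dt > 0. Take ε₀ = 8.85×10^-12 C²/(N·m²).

-5.09×10^-5 A

C = ε₀A/d = (8.85×10^-12)(1.49×10^-3)/(2.00×10^-3) = 6.593×10^-12 F. dV/dt = V₀ω·−sin(ωt); at ωt = 1.82015 rad this factor is -0.9691.
I_d = C dV/dt = (6.593×10^-12)(129)(6.17×10^4)(-0.9691) = -5.09×10^-5 A.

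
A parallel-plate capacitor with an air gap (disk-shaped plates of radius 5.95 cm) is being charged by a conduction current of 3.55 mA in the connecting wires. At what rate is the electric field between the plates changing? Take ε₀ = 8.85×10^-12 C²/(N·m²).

By continuity, I_d in the gap equals the 3.55 mA flowing in the wire.
Since I_d = ε₀ A dE/dt, dE/dt = I_d/(ε₀A) = (3.55×10^-3)/((8.85×10^-12)(0.01112)) = 3.61×10^10 V/(m·s).

3.61×10^10 V/(m·s)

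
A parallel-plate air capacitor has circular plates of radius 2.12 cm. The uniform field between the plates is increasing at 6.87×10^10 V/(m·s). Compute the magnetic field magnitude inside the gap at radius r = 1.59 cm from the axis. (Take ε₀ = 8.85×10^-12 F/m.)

6.07×10^-9 T

Total displacement current: I_d = ε₀(πR²)(dE/dt) = (8.85×10^-12)(1.412×10^-3)(6.87×10^10) = 8.585×10^-4 A.
For r < R the Ampère–Maxwell law gives B(2πr) = μ₀ I_d (r²/R²), so B = μ₀ I_d r/(2πR²) = (4π×10^-7)(8.585×10^-4)(0.0159)/(2π·0.0212²) = 6.07×10^-9 T.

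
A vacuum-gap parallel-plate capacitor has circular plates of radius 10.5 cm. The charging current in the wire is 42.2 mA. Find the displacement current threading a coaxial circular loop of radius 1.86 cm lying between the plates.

1.32×10^-3 A

Between the plates the displacement current equals the wire current: I_d = 42.2 mA = 0.0422 A.
Through an area πr² the displacement current is I_d·(πr²/πR²) = I_d (r/R)² = 1.32×10^-3 A.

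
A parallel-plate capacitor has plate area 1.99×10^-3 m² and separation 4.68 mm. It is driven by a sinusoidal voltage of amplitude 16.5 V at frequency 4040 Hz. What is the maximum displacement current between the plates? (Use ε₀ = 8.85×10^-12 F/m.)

1.58×10^-6 A

The displacement current equals the conduction current C dV/dt, which peaks at C V₀ ω.
With C = ε₀A/d = (8.85×10^-12)(1.99×10^-3)/(4.68×10^-3) = 3.763×10^-12 F and ω = 2πf = 2.538×10^4 rad/s, I_d,max = (3.763×10^-12)(16.5)(2.538×10^4) = 1.58×10^-6 A.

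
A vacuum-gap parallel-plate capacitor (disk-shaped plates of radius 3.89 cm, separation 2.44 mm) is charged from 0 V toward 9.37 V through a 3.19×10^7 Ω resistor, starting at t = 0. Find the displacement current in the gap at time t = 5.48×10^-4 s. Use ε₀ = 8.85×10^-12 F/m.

1.08×10^-7 A

With C = ε₀A/d = (8.85×10^-12)(4.754×10^-3)/(2.44×10^-3) = 1.724×10^-11 F, the time constant is τ = RC = 5.500×10^-4 s, so t/τ = 0.9964 and e^(−t/τ) = 0.3692.
I_d = I_cond = (V₀/R) e^(−t/τ) = (2.937×10^-7)(0.3692) = 1.08×10^-7 A.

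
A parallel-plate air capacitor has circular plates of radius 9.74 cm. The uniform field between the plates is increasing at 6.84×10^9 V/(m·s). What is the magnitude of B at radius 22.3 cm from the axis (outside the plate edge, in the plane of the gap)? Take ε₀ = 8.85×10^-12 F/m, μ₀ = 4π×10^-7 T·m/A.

1.62×10^-9 T

Through the whole plate area (πR² = 0.02980 m²), I_d = ε₀ πR² dE/dt = 1.804×10^-3 A.
Outside the plates the loop encloses all of I_d, so B·2πr = μ₀ I_d and B = 1.62×10^-9 T.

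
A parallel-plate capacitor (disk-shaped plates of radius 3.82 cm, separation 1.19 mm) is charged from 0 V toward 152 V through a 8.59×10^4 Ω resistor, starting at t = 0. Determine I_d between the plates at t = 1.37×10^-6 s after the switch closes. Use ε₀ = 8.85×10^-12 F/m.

1.11×10^-3 A

With C = ε₀A/d = (8.85×10^-12)(4.584×10^-3)/(1.19×10^-3) = 3.409×10^-11 F, the time constant is τ = RC = 2.928×10^-6 s, so t/τ = 0.4679 and e^(−t/τ) = 0.6263.
I_d = I_cond = (V₀/R) e^(−t/τ) = (1.769×10^-3)(0.6263) = 1.11×10^-3 A.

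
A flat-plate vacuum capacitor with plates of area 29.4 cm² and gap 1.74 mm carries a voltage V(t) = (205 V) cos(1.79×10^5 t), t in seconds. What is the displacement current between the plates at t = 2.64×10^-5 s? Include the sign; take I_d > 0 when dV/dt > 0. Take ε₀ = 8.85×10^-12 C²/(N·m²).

C = ε₀A/d = (8.85×10^-12)(2.94×10^-3)/(1.74×10^-3) = 1.495×10^-11 F. dV/dt = V₀ω·−sin(ωt); at ωt = 4.7256 rad this factor is 0.9999.
I_d = C dV/dt = (1.495×10^-11)(205)(1.79×10^5)(0.9999) = 5.49×10^-4 A.

5.49×10^-4 A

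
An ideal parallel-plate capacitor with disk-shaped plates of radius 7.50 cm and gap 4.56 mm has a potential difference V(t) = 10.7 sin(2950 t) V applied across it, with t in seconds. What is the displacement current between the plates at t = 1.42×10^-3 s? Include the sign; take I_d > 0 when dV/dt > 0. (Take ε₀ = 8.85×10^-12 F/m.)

dV/dt = (10.7)(2950)·cos(4.189) = -1.578×10^4 V/s.
I_d = C dV/dt with C = ε₀A/d = (8.85×10^-12)(0.01767)/(4.56×10^-3) = 3.429×10^-11 F, so I_d = (3.429×10^-11)(-1.578×10^4) = -5.41×10^-7 A.

-5.41×10^-7 A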